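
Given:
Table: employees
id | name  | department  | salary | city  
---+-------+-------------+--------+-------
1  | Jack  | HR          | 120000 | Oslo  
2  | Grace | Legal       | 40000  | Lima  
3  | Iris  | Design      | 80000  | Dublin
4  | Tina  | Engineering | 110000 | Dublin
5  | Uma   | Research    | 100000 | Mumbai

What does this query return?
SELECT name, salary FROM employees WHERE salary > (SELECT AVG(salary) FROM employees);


Subquery: AVG(salary) = 90000.0
Filtering: salary > 90000.0
  Jack (120000) -> MATCH
  Tina (110000) -> MATCH
  Uma (100000) -> MATCH


3 rows:
Jack, 120000
Tina, 110000
Uma, 100000


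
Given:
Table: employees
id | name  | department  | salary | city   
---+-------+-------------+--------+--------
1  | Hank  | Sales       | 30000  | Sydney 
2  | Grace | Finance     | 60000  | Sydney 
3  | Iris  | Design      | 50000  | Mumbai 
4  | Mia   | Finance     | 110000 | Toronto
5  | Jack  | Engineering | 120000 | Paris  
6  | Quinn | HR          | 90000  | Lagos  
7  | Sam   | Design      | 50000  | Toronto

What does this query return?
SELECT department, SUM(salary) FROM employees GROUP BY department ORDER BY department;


Summing salary within each department:
  Design: 50000 + 50000 = 100000
  Engineering: 120000 = 120000
  Finance: 60000 + 110000 = 170000
  HR: 90000 = 90000
  Sales: 30000 = 30000


5 groups:
Design, 100000
Engineering, 120000
Finance, 170000
HR, 90000
Sales, 30000


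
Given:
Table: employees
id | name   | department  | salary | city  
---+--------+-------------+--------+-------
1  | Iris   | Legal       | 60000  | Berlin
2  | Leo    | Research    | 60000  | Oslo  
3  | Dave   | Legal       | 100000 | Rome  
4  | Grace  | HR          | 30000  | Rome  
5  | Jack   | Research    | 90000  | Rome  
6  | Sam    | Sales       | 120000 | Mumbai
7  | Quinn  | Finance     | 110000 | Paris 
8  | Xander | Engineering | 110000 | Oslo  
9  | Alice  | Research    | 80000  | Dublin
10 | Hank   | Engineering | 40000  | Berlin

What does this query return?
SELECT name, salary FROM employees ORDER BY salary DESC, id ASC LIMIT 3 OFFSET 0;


Sort by salary DESC (id ASC tiebreak), then skip 0 and take 3
Rows 1 through 3

3 rows:
Sam, 120000
Quinn, 110000
Xander, 110000


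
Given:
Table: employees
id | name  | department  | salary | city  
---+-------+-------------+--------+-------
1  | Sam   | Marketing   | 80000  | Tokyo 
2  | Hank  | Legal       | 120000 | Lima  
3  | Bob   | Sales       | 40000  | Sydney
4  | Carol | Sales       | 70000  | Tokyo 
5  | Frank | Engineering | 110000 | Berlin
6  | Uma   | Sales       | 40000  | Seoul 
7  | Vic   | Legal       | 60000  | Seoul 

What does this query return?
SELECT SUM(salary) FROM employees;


SUM(salary) = 80000 + 120000 + 40000 + 70000 + 110000 + 40000 + 60000 = 520000

520000


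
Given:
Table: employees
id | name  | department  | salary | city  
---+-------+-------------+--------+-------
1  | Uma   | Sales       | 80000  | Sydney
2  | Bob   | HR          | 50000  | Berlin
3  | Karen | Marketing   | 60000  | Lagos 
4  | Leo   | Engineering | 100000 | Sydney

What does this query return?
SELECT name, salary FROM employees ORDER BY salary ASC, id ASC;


Sorting by salary ASC, then id ASC for ties

4 rows:
Bob, 50000
Karen, 60000
Uma, 80000
Leo, 100000


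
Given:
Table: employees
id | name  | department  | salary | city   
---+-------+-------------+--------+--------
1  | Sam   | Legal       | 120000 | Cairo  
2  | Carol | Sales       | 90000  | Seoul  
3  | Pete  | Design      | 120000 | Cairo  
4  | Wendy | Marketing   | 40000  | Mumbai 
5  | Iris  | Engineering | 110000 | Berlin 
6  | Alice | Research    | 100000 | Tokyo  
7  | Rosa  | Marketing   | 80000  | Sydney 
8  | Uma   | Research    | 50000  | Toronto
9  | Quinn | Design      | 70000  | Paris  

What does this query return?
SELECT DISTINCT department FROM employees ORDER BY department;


All 'department' values (row order): Legal, Sales, Design, Marketing, Engineering, Research, Marketing, Research, Design
Removing duplicates leaves 6 unique value(s).

6 values:
Design
Engineering
Legal
Marketing
Research
Sales


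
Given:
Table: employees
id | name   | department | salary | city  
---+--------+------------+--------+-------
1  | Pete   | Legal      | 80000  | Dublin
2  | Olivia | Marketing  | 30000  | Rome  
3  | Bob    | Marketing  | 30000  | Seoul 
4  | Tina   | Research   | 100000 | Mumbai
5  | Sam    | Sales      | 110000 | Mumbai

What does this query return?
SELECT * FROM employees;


SELECT * returns all 5 rows with all columns

5 rows:
1, Pete, Legal, 80000, Dublin
2, Olivia, Marketing, 30000, Rome
3, Bob, Marketing, 30000, Seoul
4, Tina, Research, 100000, Mumbai
5, Sam, Sales, 110000, Mumbai


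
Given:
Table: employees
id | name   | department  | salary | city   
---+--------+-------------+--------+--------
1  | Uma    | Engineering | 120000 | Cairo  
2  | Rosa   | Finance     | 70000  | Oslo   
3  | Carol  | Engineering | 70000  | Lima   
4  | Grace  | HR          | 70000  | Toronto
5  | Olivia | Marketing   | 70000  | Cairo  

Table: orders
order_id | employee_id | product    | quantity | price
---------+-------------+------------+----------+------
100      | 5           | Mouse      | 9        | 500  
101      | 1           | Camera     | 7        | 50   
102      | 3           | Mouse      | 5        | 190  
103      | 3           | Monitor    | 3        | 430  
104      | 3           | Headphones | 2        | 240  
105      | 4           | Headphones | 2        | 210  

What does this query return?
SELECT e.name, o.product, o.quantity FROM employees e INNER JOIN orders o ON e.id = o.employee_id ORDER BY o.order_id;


Joining employees.id = orders.employee_id:
  employee Olivia (id=5) -> order Mouse
  employee Uma (id=1) -> order Camera
  employee Carol (id=3) -> order Mouse
  employee Carol (id=3) -> order Monitor
  employee Carol (id=3) -> order Headphones
  employee Grace (id=4) -> order Headphones


6 rows:
Olivia, Mouse, 9
Uma, Camera, 7
Carol, Mouse, 5
Carol, Monitor, 3
Carol, Headphones, 2
Grace, Headphones, 2


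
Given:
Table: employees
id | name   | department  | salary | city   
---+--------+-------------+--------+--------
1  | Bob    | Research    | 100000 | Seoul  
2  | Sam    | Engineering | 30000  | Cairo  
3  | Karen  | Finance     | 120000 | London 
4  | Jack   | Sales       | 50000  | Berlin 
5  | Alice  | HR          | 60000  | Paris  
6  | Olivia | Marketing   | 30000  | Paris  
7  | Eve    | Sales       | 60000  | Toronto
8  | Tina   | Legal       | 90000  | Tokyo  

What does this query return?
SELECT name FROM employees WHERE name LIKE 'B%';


LIKE 'B%' matches names starting with 'B'
Matching: 1

1 rows:
Bob


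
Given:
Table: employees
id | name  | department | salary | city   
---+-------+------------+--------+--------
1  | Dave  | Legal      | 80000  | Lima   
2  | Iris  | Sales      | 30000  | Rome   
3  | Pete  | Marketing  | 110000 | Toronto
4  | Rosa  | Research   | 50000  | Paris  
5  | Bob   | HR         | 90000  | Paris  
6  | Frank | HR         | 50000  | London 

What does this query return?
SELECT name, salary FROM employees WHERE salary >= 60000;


Filtering: salary >= 60000
Matching: 3 rows

3 rows:
Dave, 80000
Pete, 110000
Bob, 90000


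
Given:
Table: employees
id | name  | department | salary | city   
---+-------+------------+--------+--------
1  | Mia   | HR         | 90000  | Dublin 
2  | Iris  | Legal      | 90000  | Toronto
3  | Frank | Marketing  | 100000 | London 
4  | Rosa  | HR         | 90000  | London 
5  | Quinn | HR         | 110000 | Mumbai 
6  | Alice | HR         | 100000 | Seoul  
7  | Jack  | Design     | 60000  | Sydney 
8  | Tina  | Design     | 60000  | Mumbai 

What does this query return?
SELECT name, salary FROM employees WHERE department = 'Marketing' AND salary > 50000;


Filtering: department = 'Marketing' AND salary > 50000
Matching: 1 rows

1 rows:
Frank, 100000


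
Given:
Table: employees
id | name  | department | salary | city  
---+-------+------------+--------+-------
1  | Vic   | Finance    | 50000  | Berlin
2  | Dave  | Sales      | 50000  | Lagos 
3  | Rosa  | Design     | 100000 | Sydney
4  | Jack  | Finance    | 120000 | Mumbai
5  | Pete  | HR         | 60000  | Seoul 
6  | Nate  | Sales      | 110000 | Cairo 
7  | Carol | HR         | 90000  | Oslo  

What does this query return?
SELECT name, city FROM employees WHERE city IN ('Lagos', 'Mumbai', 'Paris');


Filtering: city IN ('Lagos', 'Mumbai', 'Paris')
Matching: 2 rows

2 rows:
Dave, Lagos
Jack, Mumbai


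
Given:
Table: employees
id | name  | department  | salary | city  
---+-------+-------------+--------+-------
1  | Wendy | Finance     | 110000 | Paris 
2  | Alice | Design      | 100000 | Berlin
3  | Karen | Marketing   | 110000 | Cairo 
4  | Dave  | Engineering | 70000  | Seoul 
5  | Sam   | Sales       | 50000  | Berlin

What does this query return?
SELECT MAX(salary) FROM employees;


Salaries: 110000, 100000, 110000, 70000, 50000
MAX = 110000

110000


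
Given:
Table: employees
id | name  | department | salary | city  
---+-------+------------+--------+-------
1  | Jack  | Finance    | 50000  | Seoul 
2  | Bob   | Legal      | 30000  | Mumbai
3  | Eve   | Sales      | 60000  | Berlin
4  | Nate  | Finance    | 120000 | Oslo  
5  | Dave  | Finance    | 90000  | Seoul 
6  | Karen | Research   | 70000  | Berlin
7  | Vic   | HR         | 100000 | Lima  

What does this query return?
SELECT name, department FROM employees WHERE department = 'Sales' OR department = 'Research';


Filtering: department = 'Sales' OR 'Research'
Matching: 2 rows

2 rows:
Eve, Sales
Karen, Research


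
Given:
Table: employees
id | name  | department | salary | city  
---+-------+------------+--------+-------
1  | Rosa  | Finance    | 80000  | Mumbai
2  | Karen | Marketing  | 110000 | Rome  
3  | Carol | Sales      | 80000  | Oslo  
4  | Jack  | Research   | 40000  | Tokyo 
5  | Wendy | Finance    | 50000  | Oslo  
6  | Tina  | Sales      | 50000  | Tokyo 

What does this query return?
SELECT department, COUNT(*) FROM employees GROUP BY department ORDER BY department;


Assigning each row to its department group:
  Rosa -> Finance
  Karen -> Marketing
  Carol -> Sales
  Jack -> Research
  Wendy -> Finance
  Tina -> Sales


4 groups:
Finance, 2
Marketing, 1
Research, 1
Sales, 2


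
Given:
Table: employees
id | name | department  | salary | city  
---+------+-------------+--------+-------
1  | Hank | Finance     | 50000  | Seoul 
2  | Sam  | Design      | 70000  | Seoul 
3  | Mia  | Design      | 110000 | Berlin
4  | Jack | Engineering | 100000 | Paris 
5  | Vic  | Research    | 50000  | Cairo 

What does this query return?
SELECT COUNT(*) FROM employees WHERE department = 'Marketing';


Counting rows where department = 'Marketing'


0


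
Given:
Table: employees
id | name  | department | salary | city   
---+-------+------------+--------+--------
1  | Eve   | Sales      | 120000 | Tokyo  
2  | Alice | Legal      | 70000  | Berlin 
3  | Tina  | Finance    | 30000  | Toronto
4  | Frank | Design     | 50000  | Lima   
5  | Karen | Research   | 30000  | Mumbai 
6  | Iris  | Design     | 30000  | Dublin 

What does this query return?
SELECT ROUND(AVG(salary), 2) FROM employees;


SUM(salary) = 330000
COUNT = 6
ROUND(AVG, 2) = ROUND(330000 / 6, 2) = 55000.0

55000.0


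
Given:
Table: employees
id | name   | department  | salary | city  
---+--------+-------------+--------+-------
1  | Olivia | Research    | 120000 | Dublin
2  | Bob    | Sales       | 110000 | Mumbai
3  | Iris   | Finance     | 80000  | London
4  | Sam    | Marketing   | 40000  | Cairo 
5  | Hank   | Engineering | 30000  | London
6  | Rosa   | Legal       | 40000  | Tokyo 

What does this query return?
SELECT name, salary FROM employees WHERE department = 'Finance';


Filtering: department = 'Finance'
Matching rows: 1

1 rows:
Iris, 80000


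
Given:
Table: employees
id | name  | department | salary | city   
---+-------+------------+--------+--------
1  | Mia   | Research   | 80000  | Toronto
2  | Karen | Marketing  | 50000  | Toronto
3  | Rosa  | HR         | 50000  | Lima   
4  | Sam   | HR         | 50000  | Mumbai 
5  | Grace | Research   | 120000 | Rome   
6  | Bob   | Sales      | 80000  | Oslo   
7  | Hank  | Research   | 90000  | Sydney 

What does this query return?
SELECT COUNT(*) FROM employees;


COUNT(*) counts all rows

7


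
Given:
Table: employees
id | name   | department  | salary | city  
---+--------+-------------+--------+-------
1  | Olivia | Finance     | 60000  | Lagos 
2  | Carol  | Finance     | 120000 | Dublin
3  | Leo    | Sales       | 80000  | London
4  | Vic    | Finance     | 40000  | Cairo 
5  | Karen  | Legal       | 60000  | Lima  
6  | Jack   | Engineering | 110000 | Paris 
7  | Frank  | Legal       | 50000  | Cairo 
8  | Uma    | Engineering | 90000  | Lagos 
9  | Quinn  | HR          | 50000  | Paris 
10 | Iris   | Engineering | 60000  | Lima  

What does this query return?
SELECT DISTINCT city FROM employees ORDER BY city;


All 'city' values (row order): Lagos, Dublin, London, Cairo, Lima, Paris, Cairo, Lagos, Paris, Lima
Removing duplicates leaves 6 unique value(s).

6 values:
Cairo
Dublin
Lagos
Lima
London
Paris


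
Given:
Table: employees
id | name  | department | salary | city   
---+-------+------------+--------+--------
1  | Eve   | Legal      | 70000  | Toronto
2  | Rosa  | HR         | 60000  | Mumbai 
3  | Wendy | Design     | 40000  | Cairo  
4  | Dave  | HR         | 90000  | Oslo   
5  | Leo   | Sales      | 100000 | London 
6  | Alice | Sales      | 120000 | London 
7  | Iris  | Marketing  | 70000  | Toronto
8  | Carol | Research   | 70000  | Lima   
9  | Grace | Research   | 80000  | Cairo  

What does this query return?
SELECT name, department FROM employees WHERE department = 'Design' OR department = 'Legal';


Filtering: department = 'Design' OR 'Legal'
Matching: 2 rows

2 rows:
Eve, Legal
Wendy, Design


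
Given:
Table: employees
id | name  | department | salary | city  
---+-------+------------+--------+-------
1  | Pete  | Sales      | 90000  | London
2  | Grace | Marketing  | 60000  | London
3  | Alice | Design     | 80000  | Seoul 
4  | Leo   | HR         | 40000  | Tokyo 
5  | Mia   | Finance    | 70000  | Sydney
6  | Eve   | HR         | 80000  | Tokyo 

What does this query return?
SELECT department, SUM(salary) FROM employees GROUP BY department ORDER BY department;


Summing salary within each department:
  Design: 80000 = 80000
  Finance: 70000 = 70000
  HR: 40000 + 80000 = 120000
  Marketing: 60000 = 60000
  Sales: 90000 = 90000


5 groups:
Design, 80000
Finance, 70000
HR, 120000
Marketing, 60000
Sales, 90000


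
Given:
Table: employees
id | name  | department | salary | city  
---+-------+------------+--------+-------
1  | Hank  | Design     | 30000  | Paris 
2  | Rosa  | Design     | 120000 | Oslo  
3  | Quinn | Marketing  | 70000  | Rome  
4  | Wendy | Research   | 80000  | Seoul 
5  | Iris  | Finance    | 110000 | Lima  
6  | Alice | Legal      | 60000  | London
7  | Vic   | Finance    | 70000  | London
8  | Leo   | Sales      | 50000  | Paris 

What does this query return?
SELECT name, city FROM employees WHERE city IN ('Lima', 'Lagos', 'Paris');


Filtering: city IN ('Lima', 'Lagos', 'Paris')
Matching: 3 rows

3 rows:
Hank, Paris
Iris, Lima
Leo, Paris


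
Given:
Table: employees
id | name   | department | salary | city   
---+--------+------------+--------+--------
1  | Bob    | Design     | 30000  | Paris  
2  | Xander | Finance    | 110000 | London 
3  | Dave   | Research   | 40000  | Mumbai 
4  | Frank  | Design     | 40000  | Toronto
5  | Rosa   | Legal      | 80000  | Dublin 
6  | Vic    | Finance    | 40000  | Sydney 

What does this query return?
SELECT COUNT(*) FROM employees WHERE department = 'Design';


Counting rows where department = 'Design'
  Bob -> MATCH
  Frank -> MATCH


2


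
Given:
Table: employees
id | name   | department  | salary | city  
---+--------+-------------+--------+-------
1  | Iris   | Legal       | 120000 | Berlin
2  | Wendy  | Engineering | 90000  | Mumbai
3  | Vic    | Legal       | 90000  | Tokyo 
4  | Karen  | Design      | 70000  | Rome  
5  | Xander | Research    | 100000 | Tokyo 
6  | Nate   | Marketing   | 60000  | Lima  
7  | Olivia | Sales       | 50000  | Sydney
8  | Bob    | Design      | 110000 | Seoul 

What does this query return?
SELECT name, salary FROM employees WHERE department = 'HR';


Filtering: department = 'HR'
Matching rows: 0

Empty result set (0 rows)


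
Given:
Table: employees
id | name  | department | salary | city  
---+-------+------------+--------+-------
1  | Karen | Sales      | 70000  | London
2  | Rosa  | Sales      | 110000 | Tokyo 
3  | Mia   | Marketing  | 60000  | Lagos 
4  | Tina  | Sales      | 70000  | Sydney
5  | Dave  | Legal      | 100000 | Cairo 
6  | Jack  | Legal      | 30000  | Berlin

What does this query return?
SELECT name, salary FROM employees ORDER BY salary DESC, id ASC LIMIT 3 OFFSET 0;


Sort by salary DESC (id ASC tiebreak), then skip 0 and take 3
Rows 1 through 3

3 rows:
Rosa, 110000
Dave, 100000
Karen, 70000


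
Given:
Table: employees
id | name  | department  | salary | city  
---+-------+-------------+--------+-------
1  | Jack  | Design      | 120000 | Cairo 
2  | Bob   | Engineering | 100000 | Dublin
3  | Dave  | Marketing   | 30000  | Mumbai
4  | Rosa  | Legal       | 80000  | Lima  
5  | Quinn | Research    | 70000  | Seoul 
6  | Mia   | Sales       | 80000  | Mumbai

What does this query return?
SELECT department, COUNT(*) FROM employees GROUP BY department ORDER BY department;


Assigning each row to its department group:
  Jack -> Design
  Bob -> Engineering
  Dave -> Marketing
  Rosa -> Legal
  Quinn -> Research
  Mia -> Sales


6 groups:
Design, 1
Engineering, 1
Legal, 1
Marketing, 1
Research, 1
Sales, 1


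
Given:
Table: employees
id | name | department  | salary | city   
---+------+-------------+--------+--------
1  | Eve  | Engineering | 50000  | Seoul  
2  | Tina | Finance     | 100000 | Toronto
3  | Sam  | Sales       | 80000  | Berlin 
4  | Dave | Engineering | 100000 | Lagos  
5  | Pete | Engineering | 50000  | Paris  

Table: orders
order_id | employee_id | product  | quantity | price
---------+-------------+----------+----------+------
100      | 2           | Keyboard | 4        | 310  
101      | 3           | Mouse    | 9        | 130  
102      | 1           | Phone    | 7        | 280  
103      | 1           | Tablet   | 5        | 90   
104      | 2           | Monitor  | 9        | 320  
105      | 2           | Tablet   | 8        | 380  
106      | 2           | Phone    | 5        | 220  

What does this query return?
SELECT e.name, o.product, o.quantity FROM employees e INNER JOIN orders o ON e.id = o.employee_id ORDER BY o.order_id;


Joining employees.id = orders.employee_id:
  employee Tina (id=2) -> order Keyboard
  employee Sam (id=3) -> order Mouse
  employee Eve (id=1) -> order Phone
  employee Eve (id=1) -> order Tablet
  employee Tina (id=2) -> order Monitor
  employee Tina (id=2) -> order Tablet
  employee Tina (id=2) -> order Phone


7 rows:
Tina, Keyboard, 4
Sam, Mouse, 9
Eve, Phone, 7
Eve, Tablet, 5
Tina, Monitor, 9
Tina, Tablet, 8
Tina, Phone, 5


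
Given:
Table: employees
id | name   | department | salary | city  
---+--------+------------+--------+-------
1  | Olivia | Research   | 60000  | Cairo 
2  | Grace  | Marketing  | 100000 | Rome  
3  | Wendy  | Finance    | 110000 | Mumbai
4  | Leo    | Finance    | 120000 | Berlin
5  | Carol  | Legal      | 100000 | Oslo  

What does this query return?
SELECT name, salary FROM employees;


Projecting columns: name, salary

5 rows:
Olivia, 60000
Grace, 100000
Wendy, 110000
Leo, 120000
Carol, 100000


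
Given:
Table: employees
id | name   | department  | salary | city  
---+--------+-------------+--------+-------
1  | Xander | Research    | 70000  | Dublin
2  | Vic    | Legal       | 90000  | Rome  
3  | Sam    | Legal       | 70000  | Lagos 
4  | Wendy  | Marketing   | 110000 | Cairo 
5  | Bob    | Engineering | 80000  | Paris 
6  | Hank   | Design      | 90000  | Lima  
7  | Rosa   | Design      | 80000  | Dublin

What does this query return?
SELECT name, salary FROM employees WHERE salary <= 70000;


Filtering: salary <= 70000
Matching: 2 rows

2 rows:
Xander, 70000
Sam, 70000


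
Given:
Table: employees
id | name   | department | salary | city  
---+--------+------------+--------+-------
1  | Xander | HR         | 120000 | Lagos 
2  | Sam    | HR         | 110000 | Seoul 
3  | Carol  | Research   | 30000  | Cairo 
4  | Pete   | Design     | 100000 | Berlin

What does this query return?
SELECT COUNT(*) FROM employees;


COUNT(*) counts all rows

4


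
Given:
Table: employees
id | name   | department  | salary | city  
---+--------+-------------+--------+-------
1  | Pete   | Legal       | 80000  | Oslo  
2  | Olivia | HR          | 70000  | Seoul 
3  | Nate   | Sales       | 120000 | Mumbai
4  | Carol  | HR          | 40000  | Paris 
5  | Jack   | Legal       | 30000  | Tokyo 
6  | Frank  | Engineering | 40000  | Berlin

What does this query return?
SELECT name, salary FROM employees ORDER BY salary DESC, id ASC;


Sorting by salary DESC, then id ASC for ties

6 rows:
Nate, 120000
Pete, 80000
Olivia, 70000
Carol, 40000
Frank, 40000
Jack, 30000


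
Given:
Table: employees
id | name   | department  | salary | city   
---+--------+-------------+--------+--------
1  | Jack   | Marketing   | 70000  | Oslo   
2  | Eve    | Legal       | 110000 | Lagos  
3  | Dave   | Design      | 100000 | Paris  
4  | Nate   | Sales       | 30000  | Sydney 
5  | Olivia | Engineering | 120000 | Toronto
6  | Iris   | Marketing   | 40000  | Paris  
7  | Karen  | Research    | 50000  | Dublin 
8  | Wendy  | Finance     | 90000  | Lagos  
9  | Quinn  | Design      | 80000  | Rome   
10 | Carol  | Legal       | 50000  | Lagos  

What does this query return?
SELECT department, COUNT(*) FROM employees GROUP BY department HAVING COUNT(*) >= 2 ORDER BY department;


Groups with count >= 2:
  Design: 2 -> PASS
  Legal: 2 -> PASS
  Marketing: 2 -> PASS
  Engineering: 1 -> filtered out
  Finance: 1 -> filtered out
  Research: 1 -> filtered out
  Sales: 1 -> filtered out


3 groups:
Design, 2
Legal, 2
Marketing, 2


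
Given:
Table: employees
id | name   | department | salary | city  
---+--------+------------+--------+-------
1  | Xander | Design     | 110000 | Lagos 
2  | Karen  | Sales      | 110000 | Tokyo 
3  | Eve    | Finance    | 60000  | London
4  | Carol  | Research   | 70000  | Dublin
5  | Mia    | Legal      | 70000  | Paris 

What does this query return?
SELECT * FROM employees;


SELECT * returns all 5 rows with all columns

5 rows:
1, Xander, Design, 110000, Lagos
2, Karen, Sales, 110000, Tokyo
3, Eve, Finance, 60000, London
4, Carol, Research, 70000, Dublin
5, Mia, Legal, 70000, Paris


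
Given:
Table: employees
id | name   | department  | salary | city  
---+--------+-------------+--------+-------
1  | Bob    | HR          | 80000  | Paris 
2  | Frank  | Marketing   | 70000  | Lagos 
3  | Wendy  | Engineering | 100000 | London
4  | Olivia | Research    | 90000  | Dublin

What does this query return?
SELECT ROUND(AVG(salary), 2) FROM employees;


SUM(salary) = 340000
COUNT = 4
ROUND(AVG, 2) = ROUND(340000 / 4, 2) = 85000.0

85000.0


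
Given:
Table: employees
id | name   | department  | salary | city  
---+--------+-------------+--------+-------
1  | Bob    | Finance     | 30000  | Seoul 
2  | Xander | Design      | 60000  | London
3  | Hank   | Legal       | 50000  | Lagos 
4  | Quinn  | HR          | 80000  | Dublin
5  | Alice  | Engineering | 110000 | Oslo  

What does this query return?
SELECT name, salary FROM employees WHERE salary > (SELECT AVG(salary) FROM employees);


Subquery: AVG(salary) = 66000.0
Filtering: salary > 66000.0
  Quinn (80000) -> MATCH
  Alice (110000) -> MATCH


2 rows:
Quinn, 80000
Alice, 110000


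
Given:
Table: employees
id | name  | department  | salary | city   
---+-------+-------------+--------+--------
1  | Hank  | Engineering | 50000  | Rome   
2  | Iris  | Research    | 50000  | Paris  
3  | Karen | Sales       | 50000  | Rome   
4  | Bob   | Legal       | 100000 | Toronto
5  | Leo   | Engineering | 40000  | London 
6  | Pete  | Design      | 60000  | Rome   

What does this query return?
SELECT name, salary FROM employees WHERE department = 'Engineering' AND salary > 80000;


Filtering: department = 'Engineering' AND salary > 80000
Matching: 0 rows

Empty result set (0 rows)


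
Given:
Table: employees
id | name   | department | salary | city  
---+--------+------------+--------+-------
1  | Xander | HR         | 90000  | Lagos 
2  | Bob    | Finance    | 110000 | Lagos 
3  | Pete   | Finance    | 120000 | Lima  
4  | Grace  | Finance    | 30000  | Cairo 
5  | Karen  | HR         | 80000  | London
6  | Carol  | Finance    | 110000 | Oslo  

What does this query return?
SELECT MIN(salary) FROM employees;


Salaries: 90000, 110000, 120000, 30000, 80000, 110000
MIN = 30000

30000


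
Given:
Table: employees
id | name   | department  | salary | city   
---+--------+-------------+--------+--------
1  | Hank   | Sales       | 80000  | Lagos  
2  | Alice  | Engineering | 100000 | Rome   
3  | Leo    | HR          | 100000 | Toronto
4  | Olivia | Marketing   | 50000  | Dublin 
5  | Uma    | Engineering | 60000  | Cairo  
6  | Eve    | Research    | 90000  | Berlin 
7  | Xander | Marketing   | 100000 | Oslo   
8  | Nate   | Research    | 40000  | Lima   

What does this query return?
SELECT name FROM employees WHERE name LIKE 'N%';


LIKE 'N%' matches names starting with 'N'
Matching: 1

1 rows:
Nate


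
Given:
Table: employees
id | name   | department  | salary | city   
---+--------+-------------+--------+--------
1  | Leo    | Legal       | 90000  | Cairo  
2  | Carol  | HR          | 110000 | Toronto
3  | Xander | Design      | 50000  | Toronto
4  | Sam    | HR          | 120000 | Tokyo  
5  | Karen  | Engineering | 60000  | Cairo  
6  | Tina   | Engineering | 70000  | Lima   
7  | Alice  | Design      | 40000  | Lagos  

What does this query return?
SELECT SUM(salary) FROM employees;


SUM(salary) = 90000 + 110000 + 50000 + 120000 + 60000 + 70000 + 40000 = 540000

540000


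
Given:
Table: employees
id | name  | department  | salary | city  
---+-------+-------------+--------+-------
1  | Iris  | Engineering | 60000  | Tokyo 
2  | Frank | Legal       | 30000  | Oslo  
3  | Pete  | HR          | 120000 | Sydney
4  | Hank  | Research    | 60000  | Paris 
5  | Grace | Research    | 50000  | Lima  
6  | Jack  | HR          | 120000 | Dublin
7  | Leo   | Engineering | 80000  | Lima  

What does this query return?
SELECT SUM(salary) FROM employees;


SUM(salary) = 60000 + 30000 + 120000 + 60000 + 50000 + 120000 + 80000 = 520000

520000


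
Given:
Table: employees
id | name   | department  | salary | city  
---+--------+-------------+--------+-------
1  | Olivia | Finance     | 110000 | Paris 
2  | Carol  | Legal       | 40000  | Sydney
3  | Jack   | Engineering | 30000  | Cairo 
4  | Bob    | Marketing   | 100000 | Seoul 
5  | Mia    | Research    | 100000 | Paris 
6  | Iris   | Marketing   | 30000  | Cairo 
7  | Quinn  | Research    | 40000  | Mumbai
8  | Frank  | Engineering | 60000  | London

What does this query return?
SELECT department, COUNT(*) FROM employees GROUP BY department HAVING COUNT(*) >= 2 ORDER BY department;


Groups with count >= 2:
  Engineering: 2 -> PASS
  Marketing: 2 -> PASS
  Research: 2 -> PASS
  Finance: 1 -> filtered out
  Legal: 1 -> filtered out


3 groups:
Engineering, 2
Marketing, 2
Research, 2


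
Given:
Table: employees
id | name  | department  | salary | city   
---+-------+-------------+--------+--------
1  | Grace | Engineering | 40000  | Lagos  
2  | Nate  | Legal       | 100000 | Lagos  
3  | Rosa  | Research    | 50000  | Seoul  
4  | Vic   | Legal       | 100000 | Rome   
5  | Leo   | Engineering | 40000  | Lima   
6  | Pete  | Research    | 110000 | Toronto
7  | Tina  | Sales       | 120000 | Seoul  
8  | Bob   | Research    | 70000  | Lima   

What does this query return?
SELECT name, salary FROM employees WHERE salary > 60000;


Filtering: salary > 60000
Matching: 5 rows

5 rows:
Nate, 100000
Vic, 100000
Pete, 110000
Tina, 120000
Bob, 70000


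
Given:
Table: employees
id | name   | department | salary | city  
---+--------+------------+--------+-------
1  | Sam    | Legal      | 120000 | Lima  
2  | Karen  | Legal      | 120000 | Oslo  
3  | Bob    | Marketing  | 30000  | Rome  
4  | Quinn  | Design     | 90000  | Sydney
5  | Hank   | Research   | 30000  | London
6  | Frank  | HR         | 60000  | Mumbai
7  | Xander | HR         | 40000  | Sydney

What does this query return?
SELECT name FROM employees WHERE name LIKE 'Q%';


LIKE 'Q%' matches names starting with 'Q'
Matching: 1

1 rows:
Quinn


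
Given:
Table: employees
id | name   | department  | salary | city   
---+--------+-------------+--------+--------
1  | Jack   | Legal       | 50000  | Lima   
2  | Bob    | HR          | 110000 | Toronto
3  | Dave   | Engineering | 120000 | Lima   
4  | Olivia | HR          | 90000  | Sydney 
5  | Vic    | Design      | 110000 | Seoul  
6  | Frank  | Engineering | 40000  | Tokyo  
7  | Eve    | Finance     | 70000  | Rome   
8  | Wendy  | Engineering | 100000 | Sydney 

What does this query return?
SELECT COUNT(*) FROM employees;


COUNT(*) counts all rows

8


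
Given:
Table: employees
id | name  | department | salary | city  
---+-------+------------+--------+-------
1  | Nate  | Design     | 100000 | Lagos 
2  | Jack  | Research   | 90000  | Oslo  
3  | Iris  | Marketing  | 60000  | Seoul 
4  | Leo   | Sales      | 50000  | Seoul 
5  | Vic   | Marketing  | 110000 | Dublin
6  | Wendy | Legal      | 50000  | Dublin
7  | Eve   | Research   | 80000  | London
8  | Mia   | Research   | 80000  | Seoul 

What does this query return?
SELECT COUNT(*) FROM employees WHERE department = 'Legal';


Counting rows where department = 'Legal'
  Wendy -> MATCH


1


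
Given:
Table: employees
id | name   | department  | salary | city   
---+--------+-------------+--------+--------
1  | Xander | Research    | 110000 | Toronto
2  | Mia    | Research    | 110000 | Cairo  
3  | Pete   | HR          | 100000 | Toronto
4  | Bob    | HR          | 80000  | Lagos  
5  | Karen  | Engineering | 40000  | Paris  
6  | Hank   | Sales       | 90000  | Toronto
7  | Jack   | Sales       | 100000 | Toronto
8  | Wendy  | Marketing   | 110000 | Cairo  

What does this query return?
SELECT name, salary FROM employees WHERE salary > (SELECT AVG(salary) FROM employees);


Subquery: AVG(salary) = 92500.0
Filtering: salary > 92500.0
  Xander (110000) -> MATCH
  Mia (110000) -> MATCH
  Pete (100000) -> MATCH
  Jack (100000) -> MATCH
  Wendy (110000) -> MATCH


5 rows:
Xander, 110000
Mia, 110000
Pete, 100000
Jack, 100000
Wendy, 110000


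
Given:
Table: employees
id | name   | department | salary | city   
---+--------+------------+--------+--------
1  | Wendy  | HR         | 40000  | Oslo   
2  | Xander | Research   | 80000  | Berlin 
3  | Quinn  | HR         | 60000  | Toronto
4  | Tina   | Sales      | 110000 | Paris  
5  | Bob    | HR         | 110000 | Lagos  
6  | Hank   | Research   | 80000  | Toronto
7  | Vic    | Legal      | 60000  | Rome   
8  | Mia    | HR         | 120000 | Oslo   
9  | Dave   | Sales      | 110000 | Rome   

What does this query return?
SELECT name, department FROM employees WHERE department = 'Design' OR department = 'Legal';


Filtering: department = 'Design' OR 'Legal'
Matching: 1 rows

1 rows:
Vic, Legal


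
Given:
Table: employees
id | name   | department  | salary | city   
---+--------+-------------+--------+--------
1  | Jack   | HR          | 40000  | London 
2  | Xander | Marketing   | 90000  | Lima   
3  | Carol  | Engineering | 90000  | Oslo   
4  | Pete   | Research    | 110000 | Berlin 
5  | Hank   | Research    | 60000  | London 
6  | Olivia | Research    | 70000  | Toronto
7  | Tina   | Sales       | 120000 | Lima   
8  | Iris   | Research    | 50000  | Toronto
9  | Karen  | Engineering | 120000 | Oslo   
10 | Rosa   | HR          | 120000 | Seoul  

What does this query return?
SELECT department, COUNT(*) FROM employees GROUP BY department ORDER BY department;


Assigning each row to its department group:
  Jack -> HR
  Xander -> Marketing
  Carol -> Engineering
  Pete -> Research
  Hank -> Research
  Olivia -> Research
  Tina -> Sales
  Iris -> Research
  Karen -> Engineering
  Rosa -> HR


5 groups:
Engineering, 2
HR, 2
Marketing, 1
Research, 4
Sales, 1


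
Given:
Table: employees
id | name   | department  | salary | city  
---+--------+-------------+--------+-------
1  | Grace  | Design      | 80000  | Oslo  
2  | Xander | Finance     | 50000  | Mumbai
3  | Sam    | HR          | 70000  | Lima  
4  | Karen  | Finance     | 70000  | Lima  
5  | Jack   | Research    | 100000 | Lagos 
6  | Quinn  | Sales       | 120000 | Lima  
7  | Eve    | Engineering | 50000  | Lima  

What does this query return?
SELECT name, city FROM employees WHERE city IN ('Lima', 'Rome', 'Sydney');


Filtering: city IN ('Lima', 'Rome', 'Sydney')
Matching: 4 rows

4 rows:
Sam, Lima
Karen, Lima
Quinn, Lima
Eve, Lima


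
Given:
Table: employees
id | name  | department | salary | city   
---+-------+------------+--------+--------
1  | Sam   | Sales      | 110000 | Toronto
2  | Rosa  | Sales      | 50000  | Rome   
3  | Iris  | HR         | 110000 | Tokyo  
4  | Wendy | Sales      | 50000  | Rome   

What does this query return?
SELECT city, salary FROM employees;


Projecting columns: city, salary

4 rows:
Toronto, 110000
Rome, 50000
Tokyo, 110000
Rome, 50000


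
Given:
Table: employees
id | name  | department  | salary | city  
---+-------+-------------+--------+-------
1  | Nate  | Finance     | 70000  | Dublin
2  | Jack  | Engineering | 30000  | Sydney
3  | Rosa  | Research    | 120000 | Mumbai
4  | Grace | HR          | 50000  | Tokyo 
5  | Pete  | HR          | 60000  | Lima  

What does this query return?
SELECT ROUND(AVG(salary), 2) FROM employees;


SUM(salary) = 330000
COUNT = 5
ROUND(AVG, 2) = ROUND(330000 / 5, 2) = 66000.0

66000.0


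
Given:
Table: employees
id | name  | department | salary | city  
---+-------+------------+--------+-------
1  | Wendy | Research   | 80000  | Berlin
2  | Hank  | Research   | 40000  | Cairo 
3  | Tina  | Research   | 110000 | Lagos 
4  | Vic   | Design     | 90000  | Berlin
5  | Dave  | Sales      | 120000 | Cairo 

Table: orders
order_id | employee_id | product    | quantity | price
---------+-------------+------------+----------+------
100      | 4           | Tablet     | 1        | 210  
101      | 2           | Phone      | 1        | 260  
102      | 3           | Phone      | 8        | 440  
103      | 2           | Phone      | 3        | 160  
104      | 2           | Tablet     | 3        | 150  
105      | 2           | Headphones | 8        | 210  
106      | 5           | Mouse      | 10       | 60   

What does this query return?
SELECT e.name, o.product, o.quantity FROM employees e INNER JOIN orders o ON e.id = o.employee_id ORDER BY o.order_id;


Joining employees.id = orders.employee_id:
  employee Vic (id=4) -> order Tablet
  employee Hank (id=2) -> order Phone
  employee Tina (id=3) -> order Phone
  employee Hank (id=2) -> order Phone
  employee Hank (id=2) -> order Tablet
  employee Hank (id=2) -> order Headphones
  employee Dave (id=5) -> order Mouse


7 rows:
Vic, Tablet, 1
Hank, Phone, 1
Tina, Phone, 8
Hank, Phone, 3
Hank, Tablet, 3
Hank, Headphones, 8
Dave, Mouse, 10


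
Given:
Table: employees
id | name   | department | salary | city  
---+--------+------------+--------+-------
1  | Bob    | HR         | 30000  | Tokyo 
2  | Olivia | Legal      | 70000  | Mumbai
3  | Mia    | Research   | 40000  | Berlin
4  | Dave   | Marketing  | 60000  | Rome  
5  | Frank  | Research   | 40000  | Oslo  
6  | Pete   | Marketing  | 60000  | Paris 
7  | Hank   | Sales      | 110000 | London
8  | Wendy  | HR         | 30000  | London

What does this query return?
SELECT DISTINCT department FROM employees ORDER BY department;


All 'department' values (row order): HR, Legal, Research, Marketing, Research, Marketing, Sales, HR
Removing duplicates leaves 5 unique value(s).

5 values:
HR
Legal
Marketing
Research
Sales


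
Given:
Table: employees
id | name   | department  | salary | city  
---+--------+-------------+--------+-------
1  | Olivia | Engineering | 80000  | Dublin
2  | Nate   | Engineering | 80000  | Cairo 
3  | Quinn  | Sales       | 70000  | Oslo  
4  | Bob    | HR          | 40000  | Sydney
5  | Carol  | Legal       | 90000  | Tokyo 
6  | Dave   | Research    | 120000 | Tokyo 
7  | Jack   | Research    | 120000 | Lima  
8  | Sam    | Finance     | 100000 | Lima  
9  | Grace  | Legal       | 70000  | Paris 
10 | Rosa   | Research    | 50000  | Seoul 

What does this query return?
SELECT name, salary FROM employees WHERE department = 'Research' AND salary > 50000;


Filtering: department = 'Research' AND salary > 50000
Matching: 2 rows

2 rows:
Dave, 120000
Jack, 120000


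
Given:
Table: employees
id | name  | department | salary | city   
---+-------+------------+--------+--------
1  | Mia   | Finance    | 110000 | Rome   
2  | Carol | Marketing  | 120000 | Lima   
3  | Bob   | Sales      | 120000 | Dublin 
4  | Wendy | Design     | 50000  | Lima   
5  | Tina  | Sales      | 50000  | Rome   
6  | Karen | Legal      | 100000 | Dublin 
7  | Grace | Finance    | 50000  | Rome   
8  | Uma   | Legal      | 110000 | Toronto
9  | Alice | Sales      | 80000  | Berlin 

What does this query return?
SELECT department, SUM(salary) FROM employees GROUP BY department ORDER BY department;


Summing salary within each department:
  Design: 50000 = 50000
  Finance: 110000 + 50000 = 160000
  Legal: 100000 + 110000 = 210000
  Marketing: 120000 = 120000
  Sales: 120000 + 50000 + 80000 = 250000


5 groups:
Design, 50000
Finance, 160000
Legal, 210000
Marketing, 120000
Sales, 250000


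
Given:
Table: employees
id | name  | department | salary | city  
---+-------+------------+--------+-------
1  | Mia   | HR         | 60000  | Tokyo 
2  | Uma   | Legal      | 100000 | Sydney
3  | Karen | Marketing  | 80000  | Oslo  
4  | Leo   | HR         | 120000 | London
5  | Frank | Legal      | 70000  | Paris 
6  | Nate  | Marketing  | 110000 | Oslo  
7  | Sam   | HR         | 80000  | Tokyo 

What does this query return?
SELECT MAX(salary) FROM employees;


Salaries: 60000, 100000, 80000, 120000, 70000, 110000, 80000
MAX = 120000

120000


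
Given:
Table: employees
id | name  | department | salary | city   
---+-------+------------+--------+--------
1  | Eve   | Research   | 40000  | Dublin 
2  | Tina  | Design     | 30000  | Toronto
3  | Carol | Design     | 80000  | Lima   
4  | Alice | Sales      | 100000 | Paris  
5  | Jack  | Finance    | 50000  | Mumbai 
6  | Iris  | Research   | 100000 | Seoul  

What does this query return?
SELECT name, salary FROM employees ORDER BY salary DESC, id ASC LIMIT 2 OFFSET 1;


Sort by salary DESC (id ASC tiebreak), then skip 1 and take 2
Rows 2 through 3

2 rows:
Iris, 100000
Carol, 80000


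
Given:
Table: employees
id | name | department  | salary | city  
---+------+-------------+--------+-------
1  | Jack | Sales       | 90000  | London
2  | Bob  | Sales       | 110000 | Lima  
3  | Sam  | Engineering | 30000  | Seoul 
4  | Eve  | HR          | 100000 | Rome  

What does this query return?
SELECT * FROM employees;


SELECT * returns all 4 rows with all columns

4 rows:
1, Jack, Sales, 90000, London
2, Bob, Sales, 110000, Lima
3, Sam, Engineering, 30000, Seoul
4, Eve, HR, 100000, Rome


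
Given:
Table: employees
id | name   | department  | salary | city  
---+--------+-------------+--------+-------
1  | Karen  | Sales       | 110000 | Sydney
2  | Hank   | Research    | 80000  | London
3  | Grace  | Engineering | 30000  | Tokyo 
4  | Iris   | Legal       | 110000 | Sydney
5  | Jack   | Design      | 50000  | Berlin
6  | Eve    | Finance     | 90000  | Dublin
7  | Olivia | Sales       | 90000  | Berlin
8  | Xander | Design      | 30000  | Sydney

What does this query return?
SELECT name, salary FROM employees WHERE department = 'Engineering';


Filtering: department = 'Engineering'
Matching rows: 1

1 rows:
Grace, 30000
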